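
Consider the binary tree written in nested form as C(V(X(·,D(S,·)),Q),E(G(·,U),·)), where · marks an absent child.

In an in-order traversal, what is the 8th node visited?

In-order visits the left subtree, then the node, then the right subtree.
At C: go left to V.
  At V: go left to X.
    At X: no left child.
    Visit X.
    At X: go right to D.
      At D: go left to S.
        S is a leaf — visit S.
      Visit D.
      At D: no right child.
  Visit V.
  At V: go right to Q.
    Q is a leaf — visit Q.
Visit C.
At C: go right to E.
  At E: go left to G.
    At G: no left child.
    Visit G.
    At G: go right to U.
      U is a leaf — visit U.
  Visit E.
  At E: no right child.
Full in-order sequence: X, S, D, V, Q, C, G, U, E.

U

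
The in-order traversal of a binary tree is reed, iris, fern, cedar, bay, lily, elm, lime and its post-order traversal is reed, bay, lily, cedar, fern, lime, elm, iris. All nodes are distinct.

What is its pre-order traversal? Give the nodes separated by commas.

iris, reed, elm, fern, cedar, lily, bay, lime

The last element of post-order is the root; it splits in-order into left and right subtrees.
Root iris: left subtree has 1 node {reed}, right has 6 {fern, cedar, bay, lily, elm, lime}.
  Root elm: left subtree has 4 nodes {fern, cedar, bay, lily}, right has 1 {lime}.
    Root fern: left subtree has 0 nodes { }, right has 3 {cedar, bay, lily}.
      Root cedar: left subtree has 0 nodes { }, right has 2 {bay, lily}.
        Root lily: left subtree has 1 node {bay}, right has 0 { }.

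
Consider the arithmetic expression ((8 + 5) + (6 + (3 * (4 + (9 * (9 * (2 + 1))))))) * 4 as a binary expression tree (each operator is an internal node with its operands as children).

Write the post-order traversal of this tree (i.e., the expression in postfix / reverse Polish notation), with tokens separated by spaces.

Post-order on an expression tree gives postfix notation: for each operator, emit left operand, right operand, then the operator.

8 5 + 6 3 4 9 9 2 1 + * * + * + + 4 *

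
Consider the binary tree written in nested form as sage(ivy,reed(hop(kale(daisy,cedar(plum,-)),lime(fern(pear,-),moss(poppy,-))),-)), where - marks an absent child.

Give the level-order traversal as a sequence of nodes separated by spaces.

Level-order visits nodes level by level from the root, left to right within each level.
Level 0: sage
Level 1: ivy, reed
Level 2: hop
Level 3: kale, lime
Level 4: daisy, cedar, fern, moss
Level 5: plum, pear, poppy

sage ivy reed hop kale lime daisy cedar fern moss plum pear poppy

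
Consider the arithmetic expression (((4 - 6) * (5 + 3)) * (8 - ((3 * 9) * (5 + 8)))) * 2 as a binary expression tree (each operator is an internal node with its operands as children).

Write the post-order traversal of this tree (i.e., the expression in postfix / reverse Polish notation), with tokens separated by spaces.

Post-order on an expression tree gives postfix notation: for each operator, emit left operand, right operand, then the operator.

4 6 - 5 3 + * 8 3 9 * 5 8 + * - * 2 *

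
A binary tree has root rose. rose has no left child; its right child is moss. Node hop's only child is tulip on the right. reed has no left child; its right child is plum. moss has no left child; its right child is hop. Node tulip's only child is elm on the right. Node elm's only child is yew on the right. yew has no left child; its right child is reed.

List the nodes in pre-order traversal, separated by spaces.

rose moss hop tulip elm yew reed plum

Pre-order visits the node, then its left subtree, then its right subtree.
Visit rose.
At rose: no left child.
At rose: go right to moss.
  Visit moss.
  At moss: no left child.
  At moss: go right to hop.
    Visit hop.
    At hop: no left child.
    At hop: go right to tulip.
      Visit tulip.
      At tulip: no left child.
      At tulip: go right to elm.
        Visit elm.
        At elm: no left child.
        At elm: go right to yew.
          Visit yew.
          At yew: no left child.
          At yew: go right to reed.
            Visit reed.
            At reed: no left child.
            At reed: go right to plum.
              plum is a leaf — visit plum.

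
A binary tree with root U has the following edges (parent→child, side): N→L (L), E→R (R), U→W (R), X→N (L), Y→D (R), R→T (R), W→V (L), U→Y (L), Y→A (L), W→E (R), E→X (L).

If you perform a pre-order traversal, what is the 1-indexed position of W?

5

Pre-order visits the node, then its left subtree, then its right subtree.
Visit U.
At U: go left to Y.
  Visit Y.
  At Y: go left to A.
    A is a leaf — visit A.
  At Y: go right to D.
    D is a leaf — visit D.
At U: go right to W.
  Visit W.
  At W: go left to V.
    V is a leaf — visit V.
  At W: go right to E.
    Visit E.
    At E: go left to X.
      Visit X.
      At X: go left to N.
        Visit N.
        At N: go left to L.
          L is a leaf — visit L.
        At N: no right child.
      At X: no right child.
    At E: go right to R.
      Visit R.
      At R: no left child.
      At R: go right to T.
        T is a leaf — visit T.
Full pre-order sequence: U, Y, A, D, W, V, E, X, N, L, R, T.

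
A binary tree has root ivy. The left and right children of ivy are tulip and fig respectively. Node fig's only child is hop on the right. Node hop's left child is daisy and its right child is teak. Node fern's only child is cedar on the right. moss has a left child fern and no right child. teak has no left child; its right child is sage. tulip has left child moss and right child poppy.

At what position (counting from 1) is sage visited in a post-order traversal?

7

Post-order visits the left subtree, then the right subtree, then the node.
At ivy: go left to tulip.
  At tulip: go left to moss.
    At moss: go left to fern.
      At fern: no left child.
      At fern: go right to cedar.
        cedar is a leaf — visit cedar.
      Visit fern.
    At moss: no right child.
    Visit moss.
  At tulip: go right to poppy.
    poppy is a leaf — visit poppy.
  Visit tulip.
At ivy: go right to fig.
  At fig: no left child.
  At fig: go right to hop.
    At hop: go left to daisy.
      daisy is a leaf — visit daisy.
    At hop: go right to teak.
      At teak: no left child.
      At teak: go right to sage.
        sage is a leaf — visit sage.
      Visit teak.
    Visit hop.
  Visit fig.
Visit ivy.
Full post-order sequence: cedar, fern, moss, poppy, tulip, daisy, sage, teak, hop, fig, ivy.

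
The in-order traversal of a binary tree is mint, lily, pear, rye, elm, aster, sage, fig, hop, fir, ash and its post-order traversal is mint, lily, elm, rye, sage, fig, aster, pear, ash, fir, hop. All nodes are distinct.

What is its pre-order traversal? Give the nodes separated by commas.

The last element of post-order is the root; it splits in-order into left and right subtrees.
Root hop: left subtree has 8 nodes {mint, lily, pear, rye, elm, aster, sage, fig}, right has 2 {fir, ash}.
  Root pear: left subtree has 2 nodes {mint, lily}, right has 5 {rye, elm, aster, sage, fig}.
    Root lily: left subtree has 1 node {mint}, right has 0 { }.
    Root aster: left subtree has 2 nodes {rye, elm}, right has 2 {sage, fig}.
      Root rye: left subtree has 0 nodes { }, right has 1 {elm}.
      Root fig: left subtree has 1 node {sage}, right has 0 { }.
  Root fir: left subtree has 0 nodes { }, right has 1 {ash}.

hop, pear, lily, mint, aster, rye, elm, fig, sage, fir, ash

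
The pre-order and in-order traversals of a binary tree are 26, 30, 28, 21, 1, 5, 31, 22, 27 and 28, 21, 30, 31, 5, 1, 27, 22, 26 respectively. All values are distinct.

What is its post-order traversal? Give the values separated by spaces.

The first element of pre-order is the root; it splits in-order into left and right subtrees.
Root 26: left subtree has 8 nodes {28, 21, 30, 31, 5, 1, 27, 22}, right has 0 { }.
  Root 30: left subtree has 2 nodes {28, 21}, right has 5 {31, 5, 1, 27, 22}.
    Root 28: left subtree has 0 nodes { }, right has 1 {21}.
    Root 1: left subtree has 2 nodes {31, 5}, right has 2 {27, 22}.
      Root 5: left subtree has 1 node {31}, right has 0 { }.
      Root 22: left subtree has 1 node {27}, right has 0 { }.

21 28 31 5 27 22 1 30 26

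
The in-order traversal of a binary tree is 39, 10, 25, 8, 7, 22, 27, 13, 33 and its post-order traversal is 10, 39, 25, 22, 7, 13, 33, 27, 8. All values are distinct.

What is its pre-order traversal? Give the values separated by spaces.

8 25 39 10 27 7 22 33 13

The last element of post-order is the root; it splits in-order into left and right subtrees.
Root 8: left subtree has 3 nodes {39, 10, 25}, right has 5 {7, 22, 27, 13, 33}.
  Root 25: left subtree has 2 nodes {39, 10}, right has 0 { }.
    Root 39: left subtree has 0 nodes { }, right has 1 {10}.
  Root 27: left subtree has 2 nodes {7, 22}, right has 2 {13, 33}.
    Root 7: left subtree has 0 nodes { }, right has 1 {22}.
    Root 33: left subtree has 1 node {13}, right has 0 { }.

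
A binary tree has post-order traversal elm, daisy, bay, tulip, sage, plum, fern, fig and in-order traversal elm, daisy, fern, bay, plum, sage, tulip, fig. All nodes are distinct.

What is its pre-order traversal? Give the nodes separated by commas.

fig, fern, daisy, elm, plum, bay, sage, tulip

The last element of post-order is the root; it splits in-order into left and right subtrees.
Root fig: left subtree has 7 nodes {elm, daisy, fern, bay, plum, sage, tulip}, right has 0 { }.
  Root fern: left subtree has 2 nodes {elm, daisy}, right has 4 {bay, plum, sage, tulip}.
    Root daisy: left subtree has 1 node {elm}, right has 0 { }.
    Root plum: left subtree has 1 node {bay}, right has 2 {sage, tulip}.
      Root sage: left subtree has 0 nodes { }, right has 1 {tulip}.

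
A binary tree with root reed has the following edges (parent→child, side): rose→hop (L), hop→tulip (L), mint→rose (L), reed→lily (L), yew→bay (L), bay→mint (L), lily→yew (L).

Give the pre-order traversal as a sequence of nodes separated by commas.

reed, lily, yew, bay, mint, rose, hop, tulip

Pre-order visits the node, then its left subtree, then its right subtree.
Visit reed.
At reed: go left to lily.
  Visit lily.
  At lily: go left to yew.
    Visit yew.
    At yew: go left to bay.
      Visit bay.
      At bay: go left to mint.
        Visit mint.
        At mint: go left to rose.
          Visit rose.
          At rose: go left to hop.
            Visit hop.
            At hop: go left to tulip.
              tulip is a leaf — visit tulip.
            At hop: no right child.
          At rose: no right child.
        At mint: no right child.
      At bay: no right child.
    At yew: no right child.
  At lily: no right child.
At reed: no right child.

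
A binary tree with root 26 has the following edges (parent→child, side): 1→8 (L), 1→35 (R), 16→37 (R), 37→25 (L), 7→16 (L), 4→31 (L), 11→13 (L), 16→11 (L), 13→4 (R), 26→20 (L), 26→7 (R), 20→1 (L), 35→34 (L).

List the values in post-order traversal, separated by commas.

Post-order visits the left subtree, then the right subtree, then the node.
At 26: go left to 20.
  At 20: go left to 1.
    At 1: go left to 8.
      8 is a leaf — visit 8.
    At 1: go right to 35.
      At 35: go left to 34.
        34 is a leaf — visit 34.
      At 35: no right child.
      Visit 35.
    Visit 1.
  At 20: no right child.
  Visit 20.
At 26: go right to 7.
  At 7: go left to 16.
    At 16: go left to 11.
      At 11: go left to 13.
        At 13: no left child.
        At 13: go right to 4.
          At 4: go left to 31.
            31 is a leaf — visit 31.
          At 4: no right child.
          Visit 4.
        Visit 13.
      At 11: no right child.
      Visit 11.
    At 16: go right to 37.
      At 37: go left to 25.
        25 is a leaf — visit 25.
      At 37: no right child.
      Visit 37.
    Visit 16.
  At 7: no right child.
  Visit 7.
Visit 26.

8, 34, 35, 1, 20, 31, 4, 13, 11, 25, 37, 16, 7, 26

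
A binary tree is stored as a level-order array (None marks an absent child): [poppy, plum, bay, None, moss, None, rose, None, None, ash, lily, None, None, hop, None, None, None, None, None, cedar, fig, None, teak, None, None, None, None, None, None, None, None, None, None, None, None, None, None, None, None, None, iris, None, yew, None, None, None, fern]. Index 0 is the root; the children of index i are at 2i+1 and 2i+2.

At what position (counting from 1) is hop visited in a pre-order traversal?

Pre-order visits the node, then its left subtree, then its right subtree.
Visit poppy.
At poppy: go left to plum.
  Visit plum.
  At plum: no left child.
  At plum: go right to moss.
    Visit moss.
    At moss: go left to ash.
      Visit ash.
      At ash: go left to cedar.
        Visit cedar.
        At cedar: no left child.
        At cedar: go right to iris.
          iris is a leaf — visit iris.
      At ash: go right to fig.
        Visit fig.
        At fig: no left child.
        At fig: go right to yew.
          yew is a leaf — visit yew.
    At moss: go right to lily.
      Visit lily.
      At lily: no left child.
      At lily: go right to teak.
        Visit teak.
        At teak: no left child.
        At teak: go right to fern.
          fern is a leaf — visit fern.
At poppy: go right to bay.
  Visit bay.
  At bay: no left child.
  At bay: go right to rose.
    Visit rose.
    At rose: go left to hop.
      hop is a leaf — visit hop.
    At rose: no right child.
Full pre-order sequence: poppy, plum, moss, ash, cedar, iris, fig, yew, lily, teak, fern, bay, rose, hop.

14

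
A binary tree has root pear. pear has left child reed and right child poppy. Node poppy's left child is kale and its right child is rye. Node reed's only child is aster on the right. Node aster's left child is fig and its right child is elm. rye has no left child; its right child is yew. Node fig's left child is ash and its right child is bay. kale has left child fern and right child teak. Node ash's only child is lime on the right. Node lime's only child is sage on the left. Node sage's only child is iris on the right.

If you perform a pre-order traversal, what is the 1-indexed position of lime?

6

Pre-order visits the node, then its left subtree, then its right subtree.
Visit pear.
At pear: go left to reed.
  Visit reed.
  At reed: no left child.
  At reed: go right to aster.
    Visit aster.
    At aster: go left to fig.
      Visit fig.
      At fig: go left to ash.
        Visit ash.
        At ash: no left child.
        At ash: go right to lime.
          Visit lime.
          At lime: go left to sage.
            Visit sage.
            At sage: no left child.
            At sage: go right to iris.
              iris is a leaf — visit iris.
          At lime: no right child.
      At fig: go right to bay.
        bay is a leaf — visit bay.
    At aster: go right to elm.
      elm is a leaf — visit elm.
At pear: go right to poppy.
  Visit poppy.
  At poppy: go left to kale.
    Visit kale.
    At kale: go left to fern.
      fern is a leaf — visit fern.
    At kale: go right to teak.
      teak is a leaf — visit teak.
  At poppy: go right to rye.
    Visit rye.
    At rye: no left child.
    At rye: go right to yew.
      yew is a leaf — visit yew.
Full pre-order sequence: pear, reed, aster, fig, ash, lime, sage, iris, bay, elm, poppy, kale, fern, teak, rye, yew.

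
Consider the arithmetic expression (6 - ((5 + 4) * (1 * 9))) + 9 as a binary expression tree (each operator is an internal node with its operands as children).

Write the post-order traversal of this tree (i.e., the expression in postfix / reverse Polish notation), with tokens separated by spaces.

Post-order on an expression tree gives postfix notation: for each operator, emit left operand, right operand, then the operator.

6 5 4 + 1 9 * * - 9 +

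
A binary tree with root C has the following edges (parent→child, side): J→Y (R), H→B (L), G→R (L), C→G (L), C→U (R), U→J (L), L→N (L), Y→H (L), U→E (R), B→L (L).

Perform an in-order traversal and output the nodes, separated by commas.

R, G, C, J, N, L, B, H, Y, U, E

In-order visits the left subtree, then the node, then the right subtree.
At C: go left to G.
  At G: go left to R.
    R is a leaf — visit R.
  Visit G.
  At G: no right child.
Visit C.
At C: go right to U.
  At U: go left to J.
    At J: no left child.
    Visit J.
    At J: go right to Y.
      At Y: go left to H.
        At H: go left to B.
          At B: go left to L.
            At L: go left to N.
              N is a leaf — visit N.
            Visit L.
            At L: no right child.
          Visit B.
          At B: no right child.
        Visit H.
        At H: no right child.
      Visit Y.
      At Y: no right child.
  Visit U.
  At U: go right to E.
    E is a leaf — visit E.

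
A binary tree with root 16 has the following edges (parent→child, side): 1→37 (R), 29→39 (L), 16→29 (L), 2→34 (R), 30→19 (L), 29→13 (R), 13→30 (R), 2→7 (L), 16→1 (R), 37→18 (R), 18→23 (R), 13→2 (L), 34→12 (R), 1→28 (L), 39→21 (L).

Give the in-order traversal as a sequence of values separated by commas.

In-order visits the left subtree, then the node, then the right subtree.
At 16: go left to 29.
  At 29: go left to 39.
    At 39: go left to 21.
      21 is a leaf — visit 21.
    Visit 39.
    At 39: no right child.
  Visit 29.
  At 29: go right to 13.
    At 13: go left to 2.
      At 2: go left to 7.
        7 is a leaf — visit 7.
      Visit 2.
      At 2: go right to 34.
        At 34: no left child.
        Visit 34.
        At 34: go right to 12.
          12 is a leaf — visit 12.
    Visit 13.
    At 13: go right to 30.
      At 30: go left to 19.
        19 is a leaf — visit 19.
      Visit 30.
      At 30: no right child.
Visit 16.
At 16: go right to 1.
  At 1: go left to 28.
    28 is a leaf — visit 28.
  Visit 1.
  At 1: go right to 37.
    At 37: no left child.
    Visit 37.
    At 37: go right to 18.
      At 18: no left child.
      Visit 18.
      At 18: go right to 23.
        23 is a leaf — visit 23.

21, 39, 29, 7, 2, 34, 12, 13, 19, 30, 16, 28, 1, 37, 18, 23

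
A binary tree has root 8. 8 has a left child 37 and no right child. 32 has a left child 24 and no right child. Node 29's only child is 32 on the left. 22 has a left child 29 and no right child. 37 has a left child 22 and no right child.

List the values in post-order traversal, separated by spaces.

Post-order visits the left subtree, then the right subtree, then the node.
At 8: go left to 37.
  At 37: go left to 22.
    At 22: go left to 29.
      At 29: go left to 32.
        At 32: go left to 24.
          24 is a leaf — visit 24.
        At 32: no right child.
        Visit 32.
      At 29: no right child.
      Visit 29.
    At 22: no right child.
    Visit 22.
  At 37: no right child.
  Visit 37.
At 8: no right child.
Visit 8.

24 32 29 22 37 8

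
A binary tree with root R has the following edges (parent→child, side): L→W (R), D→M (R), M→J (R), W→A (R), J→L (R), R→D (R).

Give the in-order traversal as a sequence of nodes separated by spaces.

In-order visits the left subtree, then the node, then the right subtree.
At R: no left child.
Visit R.
At R: go right to D.
  At D: no left child.
  Visit D.
  At D: go right to M.
    At M: no left child.
    Visit M.
    At M: go right to J.
      At J: no left child.
      Visit J.
      At J: go right to L.
        At L: no left child.
        Visit L.
        At L: go right to W.
          At W: no left child.
          Visit W.
          At W: go right to A.
            A is a leaf — visit A.

R D M J L W A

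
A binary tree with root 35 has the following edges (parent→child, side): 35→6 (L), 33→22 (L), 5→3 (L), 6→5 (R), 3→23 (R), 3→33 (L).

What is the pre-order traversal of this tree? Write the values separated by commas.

Pre-order visits the node, then its left subtree, then its right subtree.
Visit 35.
At 35: go left to 6.
  Visit 6.
  At 6: no left child.
  At 6: go right to 5.
    Visit 5.
    At 5: go left to 3.
      Visit 3.
      At 3: go left to 33.
        Visit 33.
        At 33: go left to 22.
          22 is a leaf — visit 22.
        At 33: no right child.
      At 3: go right to 23.
        23 is a leaf — visit 23.
    At 5: no right child.
At 35: no right child.

35, 6, 5, 3, 33, 22, 23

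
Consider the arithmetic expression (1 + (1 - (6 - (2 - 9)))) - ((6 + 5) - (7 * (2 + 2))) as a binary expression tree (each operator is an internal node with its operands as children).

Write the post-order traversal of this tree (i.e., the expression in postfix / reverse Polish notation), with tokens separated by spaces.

1 1 6 2 9 - - - + 6 5 + 7 2 2 + * - -

Post-order on an expression tree gives postfix notation: for each operator, emit left operand, right operand, then the operator.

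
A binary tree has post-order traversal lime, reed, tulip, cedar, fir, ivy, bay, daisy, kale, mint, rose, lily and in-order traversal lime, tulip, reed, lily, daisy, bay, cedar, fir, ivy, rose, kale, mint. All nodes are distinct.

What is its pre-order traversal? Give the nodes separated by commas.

The last element of post-order is the root; it splits in-order into left and right subtrees.
Root lily: left subtree has 3 nodes {lime, tulip, reed}, right has 8 {daisy, bay, cedar, fir, ivy, rose, kale, mint}.
  Root tulip: left subtree has 1 node {lime}, right has 1 {reed}.
  Root rose: left subtree has 5 nodes {daisy, bay, cedar, fir, ivy}, right has 2 {kale, mint}.
    Root daisy: left subtree has 0 nodes { }, right has 4 {bay, cedar, fir, ivy}.
      Root bay: left subtree has 0 nodes { }, right has 3 {cedar, fir, ivy}.
        Root ivy: left subtree has 2 nodes {cedar, fir}, right has 0 { }.
          Root fir: left subtree has 1 node {cedar}, right has 0 { }.
    Root mint: left subtree has 1 node {kale}, right has 0 { }.

lily, tulip, lime, reed, rose, daisy, bay, ivy, fir, cedar, mint, kale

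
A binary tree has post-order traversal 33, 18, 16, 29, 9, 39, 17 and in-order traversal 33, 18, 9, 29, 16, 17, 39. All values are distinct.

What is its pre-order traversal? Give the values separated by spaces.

17 9 18 33 29 16 39

The last element of post-order is the root; it splits in-order into left and right subtrees.
Root 17: left subtree has 5 nodes {33, 18, 9, 29, 16}, right has 1 {39}.
  Root 9: left subtree has 2 nodes {33, 18}, right has 2 {29, 16}.
    Root 18: left subtree has 1 node {33}, right has 0 { }.
    Root 29: left subtree has 0 nodes { }, right has 1 {16}.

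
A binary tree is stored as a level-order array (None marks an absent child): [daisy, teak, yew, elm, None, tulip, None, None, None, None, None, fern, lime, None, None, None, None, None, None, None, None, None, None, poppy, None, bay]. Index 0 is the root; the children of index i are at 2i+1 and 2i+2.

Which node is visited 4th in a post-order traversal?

fern

Post-order visits the left subtree, then the right subtree, then the node.
At daisy: go left to teak.
  At teak: go left to elm.
    elm is a leaf — visit elm.
  At teak: no right child.
  Visit teak.
At daisy: go right to yew.
  At yew: go left to tulip.
    At tulip: go left to fern.
      At fern: go left to poppy.
        poppy is a leaf — visit poppy.
      At fern: no right child.
      Visit fern.
    At tulip: go right to lime.
      At lime: go left to bay.
        bay is a leaf — visit bay.
      At lime: no right child.
      Visit lime.
    Visit tulip.
  At yew: no right child.
  Visit yew.
Visit daisy.
Full post-order sequence: elm, teak, poppy, fern, bay, lime, tulip, yew, daisy.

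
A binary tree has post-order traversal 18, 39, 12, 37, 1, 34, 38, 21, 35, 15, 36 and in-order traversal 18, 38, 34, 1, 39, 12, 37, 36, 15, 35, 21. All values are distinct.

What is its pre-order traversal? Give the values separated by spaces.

36 38 18 34 1 37 12 39 15 35 21

The last element of post-order is the root; it splits in-order into left and right subtrees.
Root 36: left subtree has 7 nodes {18, 38, 34, 1, 39, 12, 37}, right has 3 {15, 35, 21}.
  Root 38: left subtree has 1 node {18}, right has 5 {34, 1, 39, 12, 37}.
    Root 34: left subtree has 0 nodes { }, right has 4 {1, 39, 12, 37}.
      Root 1: left subtree has 0 nodes { }, right has 3 {39, 12, 37}.
        Root 37: left subtree has 2 nodes {39, 12}, right has 0 { }.
          Root 12: left subtree has 1 node {39}, right has 0 { }.
  Root 15: left subtree has 0 nodes { }, right has 2 {35, 21}.
    Root 35: left subtree has 0 nodes { }, right has 1 {21}.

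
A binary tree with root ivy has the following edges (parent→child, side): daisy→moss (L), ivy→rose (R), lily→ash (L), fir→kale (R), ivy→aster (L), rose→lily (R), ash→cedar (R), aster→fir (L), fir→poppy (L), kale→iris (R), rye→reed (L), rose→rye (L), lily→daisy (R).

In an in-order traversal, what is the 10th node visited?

ash

In-order visits the left subtree, then the node, then the right subtree.
At ivy: go left to aster.
  At aster: go left to fir.
    At fir: go left to poppy.
      poppy is a leaf — visit poppy.
    Visit fir.
    At fir: go right to kale.
      At kale: no left child.
      Visit kale.
      At kale: go right to iris.
        iris is a leaf — visit iris.
  Visit aster.
  At aster: no right child.
Visit ivy.
At ivy: go right to rose.
  At rose: go left to rye.
    At rye: go left to reed.
      reed is a leaf — visit reed.
    Visit rye.
    At rye: no right child.
  Visit rose.
  At rose: go right to lily.
    At lily: go left to ash.
      At ash: no left child.
      Visit ash.
      At ash: go right to cedar.
        cedar is a leaf — visit cedar.
    Visit lily.
    At lily: go right to daisy.
      At daisy: go left to moss.
        moss is a leaf — visit moss.
      Visit daisy.
      At daisy: no right child.
Full in-order sequence: poppy, fir, kale, iris, aster, ivy, reed, rye, rose, ash, cedar, lily, moss, daisy.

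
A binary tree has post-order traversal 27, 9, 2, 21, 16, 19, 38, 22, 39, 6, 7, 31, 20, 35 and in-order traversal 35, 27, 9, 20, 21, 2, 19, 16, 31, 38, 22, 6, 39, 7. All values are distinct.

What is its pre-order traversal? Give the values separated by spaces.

The last element of post-order is the root; it splits in-order into left and right subtrees.
Root 35: left subtree has 0 nodes { }, right has 13 {27, 9, 20, 21, 2, 19, 16, 31, 38, 22, 6, 39, 7}.
  Root 20: left subtree has 2 nodes {27, 9}, right has 10 {21, 2, 19, 16, 31, 38, 22, 6, 39, 7}.
    Root 9: left subtree has 1 node {27}, right has 0 { }.
    Root 31: left subtree has 4 nodes {21, 2, 19, 16}, right has 5 {38, 22, 6, 39, 7}.
      Root 19: left subtree has 2 nodes {21, 2}, right has 1 {16}.
        Root 21: left subtree has 0 nodes { }, right has 1 {2}.
      Root 7: left subtree has 4 nodes {38, 22, 6, 39}, right has 0 { }.
        Root 6: left subtree has 2 nodes {38, 22}, right has 1 {39}.
          Root 22: left subtree has 1 node {38}, right has 0 { }.

35 20 9 27 31 19 21 2 16 7 6 22 38 39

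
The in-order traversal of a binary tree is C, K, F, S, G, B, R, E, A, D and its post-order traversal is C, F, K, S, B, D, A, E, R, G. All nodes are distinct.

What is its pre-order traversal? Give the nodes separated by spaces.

G S K C F R B E A D

The last element of post-order is the root; it splits in-order into left and right subtrees.
Root G: left subtree has 4 nodes {C, K, F, S}, right has 5 {B, R, E, A, D}.
  Root S: left subtree has 3 nodes {C, K, F}, right has 0 { }.
    Root K: left subtree has 1 node {C}, right has 1 {F}.
  Root R: left subtree has 1 node {B}, right has 3 {E, A, D}.
    Root E: left subtree has 0 nodes { }, right has 2 {A, D}.
      Root A: left subtree has 0 nodes { }, right has 1 {D}.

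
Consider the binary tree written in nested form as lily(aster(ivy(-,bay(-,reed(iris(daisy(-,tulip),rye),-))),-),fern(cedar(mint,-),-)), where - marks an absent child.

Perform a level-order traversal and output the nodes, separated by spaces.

lily aster fern ivy cedar bay mint reed iris daisy rye tulip

Level-order visits nodes level by level from the root, left to right within each level.
Level 0: lily
Level 1: aster, fern
Level 2: ivy, cedar
Level 3: bay, mint
Level 4: reed
Level 5: iris
Level 6: daisy, rye
Level 7: tulip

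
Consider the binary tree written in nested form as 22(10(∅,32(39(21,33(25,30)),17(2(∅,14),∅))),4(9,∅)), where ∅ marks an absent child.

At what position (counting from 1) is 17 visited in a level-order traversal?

7

Level-order visits nodes level by level from the root, left to right within each level.
Level 0: 22
Level 1: 10, 4
Level 2: 32, 9
Level 3: 39, 17
Level 4: 21, 33, 2
Level 5: 25, 30, 14
Full level-order sequence: 22, 10, 4, 32, 9, 39, 17, 21, 33, 2, 25, 30, 14.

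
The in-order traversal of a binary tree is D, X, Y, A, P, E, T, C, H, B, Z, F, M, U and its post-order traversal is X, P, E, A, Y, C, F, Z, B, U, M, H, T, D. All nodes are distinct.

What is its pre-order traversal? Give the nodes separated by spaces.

D T Y X A E P H C M B Z F U

The last element of post-order is the root; it splits in-order into left and right subtrees.
Root D: left subtree has 0 nodes { }, right has 13 {X, Y, A, P, E, T, C, H, B, Z, F, M, U}.
  Root T: left subtree has 5 nodes {X, Y, A, P, E}, right has 7 {C, H, B, Z, F, M, U}.
    Root Y: left subtree has 1 node {X}, right has 3 {A, P, E}.
      Root A: left subtree has 0 nodes { }, right has 2 {P, E}.
        Root E: left subtree has 1 node {P}, right has 0 { }.
    Root H: left subtree has 1 node {C}, right has 5 {B, Z, F, M, U}.
      Root M: left subtree has 3 nodes {B, Z, F}, right has 1 {U}.
        Root B: left subtree has 0 nodes { }, right has 2 {Z, F}.
          Root Z: left subtree has 0 nodes { }, right has 1 {F}.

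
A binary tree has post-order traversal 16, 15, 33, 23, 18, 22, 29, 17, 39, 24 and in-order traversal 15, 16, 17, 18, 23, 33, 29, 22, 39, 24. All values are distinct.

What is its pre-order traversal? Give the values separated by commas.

24, 39, 17, 15, 16, 29, 18, 23, 33, 22

The last element of post-order is the root; it splits in-order into left and right subtrees.
Root 24: left subtree has 9 nodes {15, 16, 17, 18, 23, 33, 29, 22, 39}, right has 0 { }.
  Root 39: left subtree has 8 nodes {15, 16, 17, 18, 23, 33, 29, 22}, right has 0 { }.
    Root 17: left subtree has 2 nodes {15, 16}, right has 5 {18, 23, 33, 29, 22}.
      Root 15: left subtree has 0 nodes { }, right has 1 {16}.
      Root 29: left subtree has 3 nodes {18, 23, 33}, right has 1 {22}.
        Root 18: left subtree has 0 nodes { }, right has 2 {23, 33}.
          Root 23: left subtree has 0 nodes { }, right has 1 {33}.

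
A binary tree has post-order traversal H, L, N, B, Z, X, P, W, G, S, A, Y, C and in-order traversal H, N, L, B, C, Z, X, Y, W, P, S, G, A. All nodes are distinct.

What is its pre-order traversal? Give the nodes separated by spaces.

C B N H L Y X Z A S W P G

The last element of post-order is the root; it splits in-order into left and right subtrees.
Root C: left subtree has 4 nodes {H, N, L, B}, right has 8 {Z, X, Y, W, P, S, G, A}.
  Root B: left subtree has 3 nodes {H, N, L}, right has 0 { }.
    Root N: left subtree has 1 node {H}, right has 1 {L}.
  Root Y: left subtree has 2 nodes {Z, X}, right has 5 {W, P, S, G, A}.
    Root X: left subtree has 1 node {Z}, right has 0 { }.
    Root A: left subtree has 4 nodes {W, P, S, G}, right has 0 { }.
      Root S: left subtree has 2 nodes {W, P}, right has 1 {G}.
        Root W: left subtree has 0 nodes { }, right has 1 {P}.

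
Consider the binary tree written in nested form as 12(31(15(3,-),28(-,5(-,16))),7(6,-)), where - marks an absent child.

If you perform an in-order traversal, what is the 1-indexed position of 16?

6

In-order visits the left subtree, then the node, then the right subtree.
At 12: go left to 31.
  At 31: go left to 15.
    At 15: go left to 3.
      3 is a leaf — visit 3.
    Visit 15.
    At 15: no right child.
  Visit 31.
  At 31: go right to 28.
    At 28: no left child.
    Visit 28.
    At 28: go right to 5.
      At 5: no left child.
      Visit 5.
      At 5: go right to 16.
        16 is a leaf — visit 16.
Visit 12.
At 12: go right to 7.
  At 7: go left to 6.
    6 is a leaf — visit 6.
  Visit 7.
  At 7: no right child.
Full in-order sequence: 3, 15, 31, 28, 5, 16, 12, 6, 7.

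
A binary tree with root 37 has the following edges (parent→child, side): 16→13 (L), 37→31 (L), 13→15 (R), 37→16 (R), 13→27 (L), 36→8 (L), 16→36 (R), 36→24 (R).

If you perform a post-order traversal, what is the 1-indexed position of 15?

Post-order visits the left subtree, then the right subtree, then the node.
At 37: go left to 31.
  31 is a leaf — visit 31.
At 37: go right to 16.
  At 16: go left to 13.
    At 13: go left to 27.
      27 is a leaf — visit 27.
    At 13: go right to 15.
      15 is a leaf — visit 15.
    Visit 13.
  At 16: go right to 36.
    At 36: go left to 8.
      8 is a leaf — visit 8.
    At 36: go right to 24.
      24 is a leaf — visit 24.
    Visit 36.
  Visit 16.
Visit 37.
Full post-order sequence: 31, 27, 15, 13, 8, 24, 36, 16, 37.

3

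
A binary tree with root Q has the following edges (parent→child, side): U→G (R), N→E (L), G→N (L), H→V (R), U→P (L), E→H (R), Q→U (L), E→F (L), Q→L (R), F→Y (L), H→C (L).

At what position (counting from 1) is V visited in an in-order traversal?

8

In-order visits the left subtree, then the node, then the right subtree.
At Q: go left to U.
  At U: go left to P.
    P is a leaf — visit P.
  Visit U.
  At U: go right to G.
    At G: go left to N.
      At N: go left to E.
        At E: go left to F.
          At F: go left to Y.
            Y is a leaf — visit Y.
          Visit F.
          At F: no right child.
        Visit E.
        At E: go right to H.
          At H: go left to C.
            C is a leaf — visit C.
          Visit H.
          At H: go right to V.
            V is a leaf — visit V.
      Visit N.
      At N: no right child.
    Visit G.
    At G: no right child.
Visit Q.
At Q: go right to L.
  L is a leaf — visit L.
Full in-order sequence: P, U, Y, F, E, C, H, V, N, G, Q, L.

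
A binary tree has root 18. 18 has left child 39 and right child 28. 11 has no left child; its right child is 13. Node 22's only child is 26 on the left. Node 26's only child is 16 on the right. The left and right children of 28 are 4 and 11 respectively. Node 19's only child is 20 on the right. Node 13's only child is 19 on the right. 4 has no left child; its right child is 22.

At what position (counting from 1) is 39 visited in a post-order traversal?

1

Post-order visits the left subtree, then the right subtree, then the node.
At 18: go left to 39.
  39 is a leaf — visit 39.
At 18: go right to 28.
  At 28: go left to 4.
    At 4: no left child.
    At 4: go right to 22.
      At 22: go left to 26.
        At 26: no left child.
        At 26: go right to 16.
          16 is a leaf — visit 16.
        Visit 26.
      At 22: no right child.
      Visit 22.
    Visit 4.
  At 28: go right to 11.
    At 11: no left child.
    At 11: go right to 13.
      At 13: no left child.
      At 13: go right to 19.
        At 19: no left child.
        At 19: go right to 20.
          20 is a leaf — visit 20.
        Visit 19.
      Visit 13.
    Visit 11.
  Visit 28.
Visit 18.
Full post-order sequence: 39, 16, 26, 22, 4, 20, 19, 13, 11, 28, 18.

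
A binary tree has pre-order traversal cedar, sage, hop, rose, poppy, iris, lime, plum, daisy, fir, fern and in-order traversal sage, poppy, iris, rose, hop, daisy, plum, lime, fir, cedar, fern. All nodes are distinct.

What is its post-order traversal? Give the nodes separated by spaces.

iris poppy rose daisy plum fir lime hop sage fern cedar

The first element of pre-order is the root; it splits in-order into left and right subtrees.
Root cedar: left subtree has 9 nodes {sage, poppy, iris, rose, hop, daisy, plum, lime, fir}, right has 1 {fern}.
  Root sage: left subtree has 0 nodes { }, right has 8 {poppy, iris, rose, hop, daisy, plum, lime, fir}.
    Root hop: left subtree has 3 nodes {poppy, iris, rose}, right has 4 {daisy, plum, lime, fir}.
      Root rose: left subtree has 2 nodes {poppy, iris}, right has 0 { }.
        Root poppy: left subtree has 0 nodes { }, right has 1 {iris}.
      Root lime: left subtree has 2 nodes {daisy, plum}, right has 1 {fir}.
        Root plum: left subtree has 1 node {daisy}, right has 0 { }.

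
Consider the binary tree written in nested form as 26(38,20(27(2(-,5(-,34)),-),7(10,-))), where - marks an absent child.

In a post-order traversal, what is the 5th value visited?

Post-order visits the left subtree, then the right subtree, then the node.
At 26: go left to 38.
  38 is a leaf — visit 38.
At 26: go right to 20.
  At 20: go left to 27.
    At 27: go left to 2.
      At 2: no left child.
      At 2: go right to 5.
        At 5: no left child.
        At 5: go right to 34.
          34 is a leaf — visit 34.
        Visit 5.
      Visit 2.
    At 27: no right child.
    Visit 27.
  At 20: go right to 7.
    At 7: go left to 10.
      10 is a leaf — visit 10.
    At 7: no right child.
    Visit 7.
  Visit 20.
Visit 26.
Full post-order sequence: 38, 34, 5, 2, 27, 10, 7, 20, 26.

27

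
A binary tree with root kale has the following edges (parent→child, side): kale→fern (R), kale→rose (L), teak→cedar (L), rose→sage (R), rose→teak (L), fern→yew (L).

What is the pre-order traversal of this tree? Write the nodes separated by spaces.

kale rose teak cedar sage fern yew

Pre-order visits the node, then its left subtree, then its right subtree.
Visit kale.
At kale: go left to rose.
  Visit rose.
  At rose: go left to teak.
    Visit teak.
    At teak: go left to cedar.
      cedar is a leaf — visit cedar.
    At teak: no right child.
  At rose: go right to sage.
    sage is a leaf — visit sage.
At kale: go right to fern.
  Visit fern.
  At fern: go left to yew.
    yew is a leaf — visit yew.
  At fern: no right child.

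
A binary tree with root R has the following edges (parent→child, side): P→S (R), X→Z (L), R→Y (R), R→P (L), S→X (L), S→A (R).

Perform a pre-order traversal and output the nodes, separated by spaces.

Pre-order visits the node, then its left subtree, then its right subtree.
Visit R.
At R: go left to P.
  Visit P.
  At P: no left child.
  At P: go right to S.
    Visit S.
    At S: go left to X.
      Visit X.
      At X: go left to Z.
        Z is a leaf — visit Z.
      At X: no right child.
    At S: go right to A.
      A is a leaf — visit A.
At R: go right to Y.
  Y is a leaf — visit Y.

R P S X Z A Y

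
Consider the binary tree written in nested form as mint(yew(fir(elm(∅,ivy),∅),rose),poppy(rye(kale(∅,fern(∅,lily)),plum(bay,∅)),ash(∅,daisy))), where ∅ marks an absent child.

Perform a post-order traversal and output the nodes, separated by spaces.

Post-order visits the left subtree, then the right subtree, then the node.
At mint: go left to yew.
  At yew: go left to fir.
    At fir: go left to elm.
      At elm: no left child.
      At elm: go right to ivy.
        ivy is a leaf — visit ivy.
      Visit elm.
    At fir: no right child.
    Visit fir.
  At yew: go right to rose.
    rose is a leaf — visit rose.
  Visit yew.
At mint: go right to poppy.
  At poppy: go left to rye.
    At rye: go left to kale.
      At kale: no left child.
      At kale: go right to fern.
        At fern: no left child.
        At fern: go right to lily.
          lily is a leaf — visit lily.
        Visit fern.
      Visit kale.
    At rye: go right to plum.
      At plum: go left to bay.
        bay is a leaf — visit bay.
      At plum: no right child.
      Visit plum.
    Visit rye.
  At poppy: go right to ash.
    At ash: no left child.
    At ash: go right to daisy.
      daisy is a leaf — visit daisy.
    Visit ash.
  Visit poppy.
Visit mint.

ivy elm fir rose yew lily fern kale bay plum rye daisy ash poppy mint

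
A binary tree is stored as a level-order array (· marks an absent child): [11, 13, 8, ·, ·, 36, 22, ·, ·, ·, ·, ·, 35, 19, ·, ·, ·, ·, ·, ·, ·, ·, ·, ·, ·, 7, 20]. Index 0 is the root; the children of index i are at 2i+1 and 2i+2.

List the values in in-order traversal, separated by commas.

In-order visits the left subtree, then the node, then the right subtree.
At 11: go left to 13.
  13 is a leaf — visit 13.
Visit 11.
At 11: go right to 8.
  At 8: go left to 36.
    At 36: no left child.
    Visit 36.
    At 36: go right to 35.
      At 35: go left to 7.
        7 is a leaf — visit 7.
      Visit 35.
      At 35: go right to 20.
        20 is a leaf — visit 20.
  Visit 8.
  At 8: go right to 22.
    At 22: go left to 19.
      19 is a leaf — visit 19.
    Visit 22.
    At 22: no right child.

13, 11, 36, 7, 35, 20, 8, 19, 22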